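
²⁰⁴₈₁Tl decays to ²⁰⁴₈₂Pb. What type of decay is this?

ΔA = 204 − 204 = 0; ΔZ = 82 − 81 = +1.
A is unchanged and Z rises by 1 — a neutron has become a proton (β⁻ decay).

beta-minus decay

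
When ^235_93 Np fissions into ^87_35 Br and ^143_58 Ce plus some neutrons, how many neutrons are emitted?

Conserve mass number: 235 = 87 + 143 + k, so k = 235 − 230 = 5.
Check atomic number: 93 = 35 + 58 + 0 = 93. ✓

5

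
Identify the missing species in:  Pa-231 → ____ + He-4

Conserve mass number: 231 = A + 4, so A = 227.
Conserve atomic number: 91 = Z + 2, so Z = 89.
Z = 89 is actinium, so the species is Ac-227.

Ac-227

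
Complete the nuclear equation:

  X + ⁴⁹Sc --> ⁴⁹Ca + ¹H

neutron

Conserve mass number: A + 49 = 49 + 1, so A = 1.
Conserve atomic number: Z + 21 = 20 + 1, so Z = 0.
A = 1 and Z = 0 is ¹n — a neutron.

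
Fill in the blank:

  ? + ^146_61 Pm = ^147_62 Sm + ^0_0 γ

proton

Conserve mass number: A + 146 = 147 + 0, so A = 1.
Conserve atomic number: Z + 61 = 62 + 0, so Z = 1.
A = 1 and Z = 1 is ^1_1 H — a proton.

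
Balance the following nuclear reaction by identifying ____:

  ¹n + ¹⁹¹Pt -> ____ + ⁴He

Conserve mass number: 1 + 191 = A + 4, so A = 188.
Conserve atomic number: 0 + 78 = Z + 2, so Z = 76.
Z = 76 is osmium, so the species is ¹⁸⁸Os.

Os-188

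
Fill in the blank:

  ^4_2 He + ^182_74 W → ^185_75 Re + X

Conserve mass number: 4 + 182 = 185 + A, so A = 1.
Conserve atomic number: 2 + 74 = 75 + Z, so Z = 1.
A = 1 and Z = 1 is ^1_1 H — a proton.

proton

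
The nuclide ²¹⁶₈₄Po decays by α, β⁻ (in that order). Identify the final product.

Start: (A, Z) = (216, 84).
After α: (212, 82).
After β⁻: (212, 83).
Z = 83 is bismuth.

Bi-212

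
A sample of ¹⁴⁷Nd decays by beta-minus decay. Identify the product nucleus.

Pm-147

Beta-minus decay: mass number changes by +0, atomic number by +1.
A: 147 = 147; Z: 60 + 1 = 61.
Z = 61 is promethium, so the daughter is ¹⁴⁷Pm.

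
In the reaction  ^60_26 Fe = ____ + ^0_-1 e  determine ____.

Co-60

Conserve mass number: 60 = A + 0, so A = 60.
Conserve atomic number: 26 = Z − 1, so Z = 27.
Z = 27 is cobalt, so the species is ^60_27 Co.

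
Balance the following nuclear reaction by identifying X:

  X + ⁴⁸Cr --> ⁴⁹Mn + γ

Conserve mass number: A + 48 = 49 + 0, so A = 1.
Conserve atomic number: Z + 24 = 25 + 0, so Z = 1.
A = 1 and Z = 1 is ¹H — a proton.

proton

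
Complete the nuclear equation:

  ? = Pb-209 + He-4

Po-213

Conserve mass number: A = 209 + 4, so A = 213.
Conserve atomic number: Z = 82 + 2, so Z = 84.
Z = 84 is polonium, so the species is Po-213.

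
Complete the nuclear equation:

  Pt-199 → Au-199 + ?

beta-minus particle

Conserve mass number: 199 = 199 + A, so A = 0.
Conserve atomic number: 78 = 79 + Z, so Z = -1.
A = 0 and Z = -1 is e⁻ — a beta-minus particle.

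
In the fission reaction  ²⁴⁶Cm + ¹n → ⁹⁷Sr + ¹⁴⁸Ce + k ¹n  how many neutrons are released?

2

Conserve mass number: 247 = 97 + 148 + k, so k = 247 − 245 = 2.
Check atomic number: 96 = 38 + 58 + 0 = 96. ✓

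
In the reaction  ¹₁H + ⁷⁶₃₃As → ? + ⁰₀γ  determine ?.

Conserve mass number: 1 + 76 = A + 0, so A = 77.
Conserve atomic number: 1 + 33 = Z + 0, so Z = 34.
Z = 34 is selenium, so the species is ⁷⁷₃₄Se.

Se-77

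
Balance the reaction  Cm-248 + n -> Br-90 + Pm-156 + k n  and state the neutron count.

3

Conserve mass number: 249 = 90 + 156 + k, so k = 249 − 246 = 3.
Check atomic number: 96 = 35 + 61 + 0 = 96. ✓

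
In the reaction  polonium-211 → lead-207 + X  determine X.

alpha particle

Conserve mass number: 211 = 207 + A, so A = 4.
Conserve atomic number: 84 = 82 + Z, so Z = 2.
A = 4 and Z = 2 is helium-4 — an alpha particle.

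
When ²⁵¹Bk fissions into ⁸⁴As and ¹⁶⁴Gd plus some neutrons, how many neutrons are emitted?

Conserve mass number: 251 = 84 + 164 + k, so k = 251 − 248 = 3.
Check atomic number: 97 = 33 + 64 + 0 = 97. ✓

3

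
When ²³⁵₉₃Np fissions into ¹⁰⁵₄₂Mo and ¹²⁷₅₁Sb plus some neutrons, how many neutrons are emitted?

Conserve mass number: 235 = 105 + 127 + k, so k = 235 − 232 = 3.
Check atomic number: 93 = 42 + 51 + 0 = 93. ✓

3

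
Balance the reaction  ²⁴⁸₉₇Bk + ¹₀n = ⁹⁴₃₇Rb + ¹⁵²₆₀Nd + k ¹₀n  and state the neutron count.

Conserve mass number: 249 = 94 + 152 + k, so k = 249 − 246 = 3.
Check atomic number: 97 = 37 + 60 + 0 = 97. ✓

3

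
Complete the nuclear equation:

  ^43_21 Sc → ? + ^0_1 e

Conserve mass number: 43 = A + 0, so A = 43.
Conserve atomic number: 21 = Z + 1, so Z = 20.
Z = 20 is calcium, so the species is ^43_20 Ca.

Ca-43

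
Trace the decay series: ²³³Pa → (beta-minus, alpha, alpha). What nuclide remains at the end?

Ra-225

Start: (A, Z) = (233, 91).
After β⁻: (233, 92).
After α: (229, 90).
After α: (225, 88).
Z = 88 is radium.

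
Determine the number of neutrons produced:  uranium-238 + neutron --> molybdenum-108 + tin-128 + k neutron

3

Conserve mass number: 239 = 108 + 128 + k, so k = 239 − 236 = 3.
Check atomic number: 92 = 42 + 50 + 0 = 92. ✓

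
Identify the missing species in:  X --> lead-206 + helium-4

Po-210

Conserve mass number: A = 206 + 4, so A = 210.
Conserve atomic number: Z = 82 + 2, so Z = 84.
Z = 84 is polonium, so the species is polonium-210.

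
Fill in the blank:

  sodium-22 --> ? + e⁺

Conserve mass number: 22 = A + 0, so A = 22.
Conserve atomic number: 11 = Z + 1, so Z = 10.
Z = 10 is neon, so the species is neon-22.

Ne-22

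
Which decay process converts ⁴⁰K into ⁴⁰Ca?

ΔA = 40 − 40 = 0; ΔZ = 20 − 19 = +1.
A is unchanged and Z rises by 1 — a neutron has become a proton (β⁻ decay).

beta-minus decay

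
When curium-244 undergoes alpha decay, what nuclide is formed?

Pu-240

Alpha decay: mass number changes by -4, atomic number by -2.
A: 244 − 4 = 240; Z: 96 − 2 = 94.
Z = 94 is plutonium, so the daughter is plutonium-240.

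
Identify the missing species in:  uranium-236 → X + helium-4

Th-232

Conserve mass number: 236 = A + 4, so A = 232.
Conserve atomic number: 92 = Z + 2, so Z = 90.
Z = 90 is thorium, so the species is thorium-232.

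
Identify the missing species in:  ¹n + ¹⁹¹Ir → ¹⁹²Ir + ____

Conserve mass number: 1 + 191 = 192 + A, so A = 0.
Conserve atomic number: 0 + 77 = 77 + Z, so Z = 0.
A = 0 and Z = 0 is γ — a gamma ray.

gamma ray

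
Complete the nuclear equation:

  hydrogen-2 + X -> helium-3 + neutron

Conserve mass number: 2 + A = 3 + 1, so A = 2.
Conserve atomic number: 1 + Z = 2 + 0, so Z = 1.
A = 2 and Z = 1 is hydrogen-2 — a deuteron.

deuteron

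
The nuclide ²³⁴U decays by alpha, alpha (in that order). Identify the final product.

Start: (A, Z) = (234, 92).
After α: (230, 90).
After α: (226, 88).
Z = 88 is radium.

Ra-226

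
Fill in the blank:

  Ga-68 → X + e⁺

Zn-68

Conserve mass number: 68 = A + 0, so A = 68.
Conserve atomic number: 31 = Z + 1, so Z = 30.
Z = 30 is zinc, so the species is Zn-68.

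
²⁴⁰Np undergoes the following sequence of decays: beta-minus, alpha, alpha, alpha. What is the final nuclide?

Start: (A, Z) = (240, 93).
After β⁻: (240, 94).
After α: (236, 92).
After α: (232, 90).
After α: (228, 88).
Z = 88 is radium.

Ra-228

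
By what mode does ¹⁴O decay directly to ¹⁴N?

beta-plus decay or electron capture

ΔA = 14 − 14 = 0; ΔZ = 7 − 8 = -1.
A is unchanged and Z drops by 1 — a proton has become a neutron (β⁺ emission or electron capture).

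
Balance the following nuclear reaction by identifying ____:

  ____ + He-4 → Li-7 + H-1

Conserve mass number: A + 4 = 7 + 1, so A = 4.
Conserve atomic number: Z + 2 = 3 + 1, so Z = 2.
A = 4 and Z = 2 is He-4 — an alpha particle.

alpha particle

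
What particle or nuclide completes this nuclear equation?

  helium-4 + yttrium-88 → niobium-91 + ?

Conserve mass number: 4 + 88 = 91 + A, so A = 1.
Conserve atomic number: 2 + 39 = 41 + Z, so Z = 0.
A = 1 and Z = 0 is neutron — a neutron.

neutron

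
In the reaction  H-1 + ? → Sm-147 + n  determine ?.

Pm-147

Conserve mass number: 1 + A = 147 + 1, so A = 147.
Conserve atomic number: 1 + Z = 62 + 0, so Z = 61.
Z = 61 is promethium, so the species is Pm-147.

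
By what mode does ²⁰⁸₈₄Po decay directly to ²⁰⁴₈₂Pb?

alpha decay

ΔA = 204 − 208 = -4; ΔZ = 82 − 84 = -2.
A drops by 4 and Z drops by 2 — the signature of alpha emission.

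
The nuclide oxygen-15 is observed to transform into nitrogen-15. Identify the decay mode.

ΔA = 15 − 15 = 0; ΔZ = 7 − 8 = -1.
A is unchanged and Z drops by 1 — a proton has become a neutron (β⁺ emission or electron capture).

beta-plus decay or electron capture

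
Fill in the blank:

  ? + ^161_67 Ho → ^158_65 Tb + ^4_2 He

Conserve mass number: A + 161 = 158 + 4, so A = 1.
Conserve atomic number: Z + 67 = 65 + 2, so Z = 0.
A = 1 and Z = 0 is ^1_0 n — a neutron.

neutron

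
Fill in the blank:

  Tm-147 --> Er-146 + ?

proton

Conserve mass number: 147 = 146 + A, so A = 1.
Conserve atomic number: 69 = 68 + Z, so Z = 1.
A = 1 and Z = 1 is H-1 — a proton.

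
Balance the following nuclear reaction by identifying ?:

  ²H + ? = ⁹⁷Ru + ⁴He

Conserve mass number: 2 + A = 97 + 4, so A = 99.
Conserve atomic number: 1 + Z = 44 + 2, so Z = 45.
Z = 45 is rhodium, so the species is ⁹⁹Rh.

Rh-99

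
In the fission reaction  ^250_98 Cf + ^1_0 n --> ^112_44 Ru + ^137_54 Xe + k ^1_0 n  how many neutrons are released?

Conserve mass number: 251 = 112 + 137 + k, so k = 251 − 249 = 2.
Check atomic number: 98 = 44 + 54 + 0 = 98. ✓

2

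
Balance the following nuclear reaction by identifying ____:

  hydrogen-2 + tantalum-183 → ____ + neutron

W-184

Conserve mass number: 2 + 183 = A + 1, so A = 184.
Conserve atomic number: 1 + 73 = Z + 0, so Z = 74.
Z = 74 is tungsten, so the species is tungsten-184.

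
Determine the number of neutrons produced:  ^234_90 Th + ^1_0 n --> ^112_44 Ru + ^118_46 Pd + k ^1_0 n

Conserve mass number: 235 = 112 + 118 + k, so k = 235 − 230 = 5.
Check atomic number: 90 = 44 + 46 + 0 = 90. ✓

5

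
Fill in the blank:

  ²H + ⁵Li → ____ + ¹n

Conserve mass number: 2 + 5 = A + 1, so A = 6.
Conserve atomic number: 1 + 3 = Z + 0, so Z = 4.
Z = 4 is beryllium, so the species is ⁶Be.

Be-6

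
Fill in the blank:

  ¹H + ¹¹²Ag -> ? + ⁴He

Conserve mass number: 1 + 112 = A + 4, so A = 109.
Conserve atomic number: 1 + 47 = Z + 2, so Z = 46.
Z = 46 is palladium, so the species is ¹⁰⁹Pd.

Pd-109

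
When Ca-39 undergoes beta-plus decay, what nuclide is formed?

Beta-plus decay: mass number changes by +0, atomic number by -1.
A: 39 = 39; Z: 20 − 1 = 19.
Z = 19 is potassium, so the daughter is K-39.

K-39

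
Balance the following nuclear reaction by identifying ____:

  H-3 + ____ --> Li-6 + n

alpha particle

Conserve mass number: 3 + A = 6 + 1, so A = 4.
Conserve atomic number: 1 + Z = 3 + 0, so Z = 2.
A = 4 and Z = 2 is He-4 — an alpha particle.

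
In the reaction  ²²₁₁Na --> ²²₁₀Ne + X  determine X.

Conserve mass number: 22 = 22 + A, so A = 0.
Conserve atomic number: 11 = 10 + Z, so Z = 1.
A = 0 and Z = 1 is ⁰₁e — a positron.

positron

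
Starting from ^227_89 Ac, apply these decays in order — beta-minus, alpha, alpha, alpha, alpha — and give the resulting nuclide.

Pb-211

Start: (A, Z) = (227, 89).
After β⁻: (227, 90).
After α: (223, 88).
After α: (219, 86).
After α: (215, 84).
After α: (211, 82).
Z = 82 is lead.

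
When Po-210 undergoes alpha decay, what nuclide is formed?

Pb-206

Alpha decay: mass number changes by -4, atomic number by -2.
A: 210 − 4 = 206; Z: 84 − 2 = 82.
Z = 82 is lead, so the daughter is Pb-206.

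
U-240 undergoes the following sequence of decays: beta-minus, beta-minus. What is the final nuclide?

Pu-240

Start: (A, Z) = (240, 92).
After β⁻: (240, 93).
After β⁻: (240, 94).
Z = 94 is plutonium.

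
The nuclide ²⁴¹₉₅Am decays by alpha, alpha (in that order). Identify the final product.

Pa-233

Start: (A, Z) = (241, 95).
After α: (237, 93).
After α: (233, 91).
Z = 91 is protactinium.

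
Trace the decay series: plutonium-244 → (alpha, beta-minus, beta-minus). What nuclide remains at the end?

Pu-240

Start: (A, Z) = (244, 94).
After α: (240, 92).
After β⁻: (240, 93).
After β⁻: (240, 94).
Z = 94 is plutonium.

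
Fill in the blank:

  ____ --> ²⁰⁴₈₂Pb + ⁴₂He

Conserve mass number: A = 204 + 4, so A = 208.
Conserve atomic number: Z = 82 + 2, so Z = 84.
Z = 84 is polonium, so the species is ²⁰⁸₈₄Po.

Po-208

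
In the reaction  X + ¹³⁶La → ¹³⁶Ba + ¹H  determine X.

Conserve mass number: A + 136 = 136 + 1, so A = 1.
Conserve atomic number: Z + 57 = 56 + 1, so Z = 0.
A = 1 and Z = 0 is ¹n — a neutron.

neutron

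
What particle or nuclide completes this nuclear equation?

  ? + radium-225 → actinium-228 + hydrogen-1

alpha particle

Conserve mass number: A + 225 = 228 + 1, so A = 4.
Conserve atomic number: Z + 88 = 89 + 1, so Z = 2.
A = 4 and Z = 2 is helium-4 — an alpha particle.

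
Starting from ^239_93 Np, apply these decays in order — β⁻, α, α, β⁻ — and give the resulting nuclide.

Pa-231

Start: (A, Z) = (239, 93).
After β⁻: (239, 94).
After α: (235, 92).
After α: (231, 90).
After β⁻: (231, 91).
Z = 91 is protactinium.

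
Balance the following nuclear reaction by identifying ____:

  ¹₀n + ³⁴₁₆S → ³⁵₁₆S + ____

Conserve mass number: 1 + 34 = 35 + A, so A = 0.
Conserve atomic number: 0 + 16 = 16 + Z, so Z = 0.
A = 0 and Z = 0 is ⁰₀γ — a gamma ray.

gamma ray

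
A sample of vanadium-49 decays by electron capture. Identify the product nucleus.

Ti-49

Electron capture: mass number changes by +0, atomic number by -1.
A: 49 = 49; Z: 23 − 1 = 22.
Z = 22 is titanium, so the daughter is titanium-49.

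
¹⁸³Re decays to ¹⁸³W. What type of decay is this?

beta-plus decay or electron capture

ΔA = 183 − 183 = 0; ΔZ = 74 − 75 = -1.
A is unchanged and Z drops by 1 — a proton has become a neutron (β⁺ emission or electron capture).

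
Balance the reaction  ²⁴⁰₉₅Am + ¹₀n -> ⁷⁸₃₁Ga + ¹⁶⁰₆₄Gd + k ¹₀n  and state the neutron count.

Conserve mass number: 241 = 78 + 160 + k, so k = 241 − 238 = 3.
Check atomic number: 95 = 31 + 64 + 0 = 95. ✓

3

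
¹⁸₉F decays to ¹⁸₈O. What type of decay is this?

ΔA = 18 − 18 = 0; ΔZ = 8 − 9 = -1.
A is unchanged and Z drops by 1 — a proton has become a neutron (β⁺ emission or electron capture).

beta-plus decay or electron capture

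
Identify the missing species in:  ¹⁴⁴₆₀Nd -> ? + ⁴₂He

Ce-140

Conserve mass number: 144 = A + 4, so A = 140.
Conserve atomic number: 60 = Z + 2, so Z = 58.
Z = 58 is cerium, so the species is ¹⁴⁰₅₈Ce.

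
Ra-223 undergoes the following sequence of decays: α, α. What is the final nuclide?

Po-215

Start: (A, Z) = (223, 88).
After α: (219, 86).
After α: (215, 84).
Z = 84 is polonium.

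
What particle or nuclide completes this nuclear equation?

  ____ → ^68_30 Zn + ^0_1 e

Conserve mass number: A = 68 + 0, so A = 68.
Conserve atomic number: Z = 30 + 1, so Z = 31.
Z = 31 is gallium, so the species is ^68_31 Ga.

Ga-68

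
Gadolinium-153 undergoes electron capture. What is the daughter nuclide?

Eu-153

Electron capture: mass number changes by +0, atomic number by -1.
A: 153 = 153; Z: 64 − 1 = 63.
Z = 63 is europium, so the daughter is europium-153.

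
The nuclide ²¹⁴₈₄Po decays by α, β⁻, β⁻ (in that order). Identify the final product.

Po-210

Start: (A, Z) = (214, 84).
After α: (210, 82).
After β⁻: (210, 83).
After β⁻: (210, 84).
Z = 84 is polonium.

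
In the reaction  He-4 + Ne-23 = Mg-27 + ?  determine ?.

Conserve mass number: 4 + 23 = 27 + A, so A = 0.
Conserve atomic number: 2 + 10 = 12 + Z, so Z = 0.
A = 0 and Z = 0 is γ — a gamma ray.

gamma ray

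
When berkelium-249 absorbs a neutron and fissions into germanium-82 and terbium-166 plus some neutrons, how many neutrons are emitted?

Conserve mass number: 250 = 82 + 166 + k, so k = 250 − 248 = 2.
Check atomic number: 97 = 32 + 65 + 0 = 97. ✓

2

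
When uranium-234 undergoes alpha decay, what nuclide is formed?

Th-230

Alpha decay: mass number changes by -4, atomic number by -2.
A: 234 − 4 = 230; Z: 92 − 2 = 90.
Z = 90 is thorium, so the daughter is thorium-230.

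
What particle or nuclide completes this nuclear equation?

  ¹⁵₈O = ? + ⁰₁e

Conserve mass number: 15 = A + 0, so A = 15.
Conserve atomic number: 8 = Z + 1, so Z = 7.
Z = 7 is nitrogen, so the species is ¹⁵₇N.

N-15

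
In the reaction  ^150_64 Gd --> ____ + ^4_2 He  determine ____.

Conserve mass number: 150 = A + 4, so A = 146.
Conserve atomic number: 64 = Z + 2, so Z = 62.
Z = 62 is samarium, so the species is ^146_62 Sm.

Sm-146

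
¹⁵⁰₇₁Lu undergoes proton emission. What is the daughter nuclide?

Yb-149

Proton emission: mass number changes by -1, atomic number by -1.
A: 150 − 1 = 149; Z: 71 − 1 = 70.
Z = 70 is ytterbium, so the daughter is ¹⁴⁹₇₀Yb.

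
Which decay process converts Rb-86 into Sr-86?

ΔA = 86 − 86 = 0; ΔZ = 38 − 37 = +1.
A is unchanged and Z rises by 1 — a neutron has become a proton (β⁻ decay).

beta-minus decay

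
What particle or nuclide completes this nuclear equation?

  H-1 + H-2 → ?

Conserve mass number: 1 + 2 = A, so A = 3.
Conserve atomic number: 1 + 1 = Z, so Z = 2.
Z = 2 is helium, so the species is He-3.

He-3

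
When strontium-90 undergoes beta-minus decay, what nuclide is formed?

Y-90

Beta-minus decay: mass number changes by +0, atomic number by +1.
A: 90 = 90; Z: 38 + 1 = 39.
Z = 39 is yttrium, so the daughter is yttrium-90.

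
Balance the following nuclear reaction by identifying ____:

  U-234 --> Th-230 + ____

alpha particle

Conserve mass number: 234 = 230 + A, so A = 4.
Conserve atomic number: 92 = 90 + Z, so Z = 2.
A = 4 and Z = 2 is He-4 — an alpha particle.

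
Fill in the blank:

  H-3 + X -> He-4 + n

deuteron

Conserve mass number: 3 + A = 4 + 1, so A = 2.
Conserve atomic number: 1 + Z = 2 + 0, so Z = 1.
A = 2 and Z = 1 is H-2 — a deuteron.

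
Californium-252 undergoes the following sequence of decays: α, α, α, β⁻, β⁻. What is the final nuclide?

Start: (A, Z) = (252, 98).
After α: (248, 96).
After α: (244, 94).
After α: (240, 92).
After β⁻: (240, 93).
After β⁻: (240, 94).
Z = 94 is plutonium.

Pu-240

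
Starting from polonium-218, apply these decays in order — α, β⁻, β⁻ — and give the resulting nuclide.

Po-214

Start: (A, Z) = (218, 84).
After α: (214, 82).
After β⁻: (214, 83).
After β⁻: (214, 84).
Z = 84 is polonium.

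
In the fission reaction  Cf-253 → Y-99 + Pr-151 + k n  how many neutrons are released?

3

Conserve mass number: 253 = 99 + 151 + k, so k = 253 − 250 = 3.
Check atomic number: 98 = 39 + 59 + 0 = 98. ✓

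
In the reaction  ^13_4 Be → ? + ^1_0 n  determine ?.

Be-12

Conserve mass number: 13 = A + 1, so A = 12.
Conserve atomic number: 4 = Z + 0, so Z = 4.
Z = 4 is beryllium, so the species is ^12_4 Be.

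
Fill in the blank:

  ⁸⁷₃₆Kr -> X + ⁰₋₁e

Conserve mass number: 87 = A + 0, so A = 87.
Conserve atomic number: 36 = Z − 1, so Z = 37.
Z = 37 is rubidium, so the species is ⁸⁷₃₇Rb.

Rb-87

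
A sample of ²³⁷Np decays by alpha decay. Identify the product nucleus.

Alpha decay: mass number changes by -4, atomic number by -2.
A: 237 − 4 = 233; Z: 93 − 2 = 91.
Z = 91 is protactinium, so the daughter is ²³³Pa.

Pa-233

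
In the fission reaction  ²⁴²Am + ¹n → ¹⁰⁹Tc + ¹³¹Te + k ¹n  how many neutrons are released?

Conserve mass number: 243 = 109 + 131 + k, so k = 243 − 240 = 3.
Check atomic number: 95 = 43 + 52 + 0 = 95. ✓

3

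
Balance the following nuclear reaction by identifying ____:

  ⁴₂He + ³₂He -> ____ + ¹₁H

Conserve mass number: 4 + 3 = A + 1, so A = 6.
Conserve atomic number: 2 + 2 = Z + 1, so Z = 3.
Z = 3 is lithium, so the species is ⁶₃Li.

Li-6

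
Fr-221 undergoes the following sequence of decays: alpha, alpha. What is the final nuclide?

Start: (A, Z) = (221, 87).
After α: (217, 85).
After α: (213, 83).
Z = 83 is bismuth.

Bi-213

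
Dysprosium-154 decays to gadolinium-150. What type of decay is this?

ΔA = 150 − 154 = -4; ΔZ = 64 − 66 = -2.
A drops by 4 and Z drops by 2 — the signature of alpha emission.

alpha decay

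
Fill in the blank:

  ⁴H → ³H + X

Conserve mass number: 4 = 3 + A, so A = 1.
Conserve atomic number: 1 = 1 + Z, so Z = 0.
A = 1 and Z = 0 is ¹n — a neutron.

neutron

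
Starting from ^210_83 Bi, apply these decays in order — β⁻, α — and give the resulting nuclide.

Pb-206

Start: (A, Z) = (210, 83).
After β⁻: (210, 84).
After α: (206, 82).
Z = 82 is lead.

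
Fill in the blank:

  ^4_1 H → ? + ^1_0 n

H-3

Conserve mass number: 4 = A + 1, so A = 3.
Conserve atomic number: 1 = Z + 0, so Z = 1.
A = 3 and Z = 1 is ^3_1 H — a triton.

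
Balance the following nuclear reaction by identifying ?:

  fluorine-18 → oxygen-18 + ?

Conserve mass number: 18 = 18 + A, so A = 0.
Conserve atomic number: 9 = 8 + Z, so Z = 1.
A = 0 and Z = 1 is e⁺ — a positron.

positron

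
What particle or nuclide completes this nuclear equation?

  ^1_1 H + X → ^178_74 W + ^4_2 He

Re-181

Conserve mass number: 1 + A = 178 + 4, so A = 181.
Conserve atomic number: 1 + Z = 74 + 2, so Z = 75.
Z = 75 is rhenium, so the species is ^181_75 Re.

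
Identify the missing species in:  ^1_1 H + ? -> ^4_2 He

triton

Conserve mass number: 1 + A = 4, so A = 3.
Conserve atomic number: 1 + Z = 2, so Z = 1.
A = 3 and Z = 1 is ^3_1 H — a triton.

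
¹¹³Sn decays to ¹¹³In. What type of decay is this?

beta-plus decay or electron capture

ΔA = 113 − 113 = 0; ΔZ = 49 − 50 = -1.
A is unchanged and Z drops by 1 — a proton has become a neutron (β⁺ emission or electron capture).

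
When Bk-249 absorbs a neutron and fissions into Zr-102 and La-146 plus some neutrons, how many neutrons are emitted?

2

Conserve mass number: 250 = 102 + 146 + k, so k = 250 − 248 = 2.
Check atomic number: 97 = 40 + 57 + 0 = 97. ✓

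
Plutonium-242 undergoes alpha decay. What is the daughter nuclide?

U-238

Alpha decay: mass number changes by -4, atomic number by -2.
A: 242 − 4 = 238; Z: 94 − 2 = 92.
Z = 92 is uranium, so the daughter is uranium-238.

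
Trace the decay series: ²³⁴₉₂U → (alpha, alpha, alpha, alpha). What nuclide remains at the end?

Start: (A, Z) = (234, 92).
After α: (230, 90).
After α: (226, 88).
After α: (222, 86).
After α: (218, 84).
Z = 84 is polonium.

Po-218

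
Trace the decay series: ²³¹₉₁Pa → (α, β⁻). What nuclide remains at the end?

Start: (A, Z) = (231, 91).
After α: (227, 89).
After β⁻: (227, 90).
Z = 90 is thorium.

Th-227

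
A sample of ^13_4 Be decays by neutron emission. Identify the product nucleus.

Neutron emission: mass number changes by -1, atomic number by +0.
A: 13 − 1 = 12; Z: 4 = 4.
Z = 4 is beryllium, so the daughter is ^12_4 Be.

Be-12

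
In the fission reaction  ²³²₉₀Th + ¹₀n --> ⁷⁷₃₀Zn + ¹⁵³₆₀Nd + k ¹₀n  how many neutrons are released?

Conserve mass number: 233 = 77 + 153 + k, so k = 233 − 230 = 3.
Check atomic number: 90 = 30 + 60 + 0 = 90. ✓

3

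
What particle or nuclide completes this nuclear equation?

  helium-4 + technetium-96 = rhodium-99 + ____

Conserve mass number: 4 + 96 = 99 + A, so A = 1.
Conserve atomic number: 2 + 43 = 45 + Z, so Z = 0.
A = 1 and Z = 0 is neutron — a neutron.

neutron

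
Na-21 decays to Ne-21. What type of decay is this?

ΔA = 21 − 21 = 0; ΔZ = 10 − 11 = -1.
A is unchanged and Z drops by 1 — a proton has become a neutron (β⁺ emission or electron capture).

beta-plus decay or electron capture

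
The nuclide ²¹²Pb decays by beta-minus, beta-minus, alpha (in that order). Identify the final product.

Pb-208

Start: (A, Z) = (212, 82).
After β⁻: (212, 83).
After β⁻: (212, 84).
After α: (208, 82).
Z = 82 is lead.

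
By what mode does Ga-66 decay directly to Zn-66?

beta-plus decay or electron capture

ΔA = 66 − 66 = 0; ΔZ = 30 − 31 = -1.
A is unchanged and Z drops by 1 — a proton has become a neutron (β⁺ emission or electron capture).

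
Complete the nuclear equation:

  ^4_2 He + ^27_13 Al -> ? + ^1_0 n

Conserve mass number: 4 + 27 = A + 1, so A = 30.
Conserve atomic number: 2 + 13 = Z + 0, so Z = 15.
Z = 15 is phosphorus, so the species is ^30_15 P.

P-30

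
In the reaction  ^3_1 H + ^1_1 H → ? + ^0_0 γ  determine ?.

He-4

Conserve mass number: 3 + 1 = A + 0, so A = 4.
Conserve atomic number: 1 + 1 = Z + 0, so Z = 2.
A = 4 and Z = 2 is ^4_2 He — an alpha particle.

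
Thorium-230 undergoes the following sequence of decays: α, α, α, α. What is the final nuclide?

Pb-214

Start: (A, Z) = (230, 90).
After α: (226, 88).
After α: (222, 86).
After α: (218, 84).
After α: (214, 82).
Z = 82 is lead.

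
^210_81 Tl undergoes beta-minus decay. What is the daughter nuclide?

Pb-210

Beta-minus decay: mass number changes by +0, atomic number by +1.
A: 210 = 210; Z: 81 + 1 = 82.
Z = 82 is lead, so the daughter is ^210_82 Pb.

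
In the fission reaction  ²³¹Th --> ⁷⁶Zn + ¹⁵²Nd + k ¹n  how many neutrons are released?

Conserve mass number: 231 = 76 + 152 + k, so k = 231 − 228 = 3.
Check atomic number: 90 = 30 + 60 + 0 = 90. ✓

3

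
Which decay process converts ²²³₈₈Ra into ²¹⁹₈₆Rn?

alpha decay

ΔA = 219 − 223 = -4; ΔZ = 86 − 88 = -2.
A drops by 4 and Z drops by 2 — the signature of alpha emission.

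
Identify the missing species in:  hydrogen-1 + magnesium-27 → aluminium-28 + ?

Conserve mass number: 1 + 27 = 28 + A, so A = 0.
Conserve atomic number: 1 + 12 = 13 + Z, so Z = 0.
A = 0 and Z = 0 is γ — a gamma ray.

gamma ray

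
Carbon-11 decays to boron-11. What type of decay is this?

ΔA = 11 − 11 = 0; ΔZ = 5 − 6 = -1.
A is unchanged and Z drops by 1 — a proton has become a neutron (β⁺ emission or electron capture).

beta-plus decay or electron capture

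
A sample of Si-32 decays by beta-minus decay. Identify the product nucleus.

P-32

Beta-minus decay: mass number changes by +0, atomic number by +1.
A: 32 = 32; Z: 14 + 1 = 15.
Z = 15 is phosphorus, so the daughter is P-32.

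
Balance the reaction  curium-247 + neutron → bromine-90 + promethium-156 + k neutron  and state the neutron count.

Conserve mass number: 248 = 90 + 156 + k, so k = 248 − 246 = 2.
Check atomic number: 96 = 35 + 61 + 0 = 96. ✓

2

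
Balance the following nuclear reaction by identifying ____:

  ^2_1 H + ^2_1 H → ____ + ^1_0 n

He-3

Conserve mass number: 2 + 2 = A + 1, so A = 3.
Conserve atomic number: 1 + 1 = Z + 0, so Z = 2.
Z = 2 is helium, so the species is ^3_2 He.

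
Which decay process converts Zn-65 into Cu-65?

ΔA = 65 − 65 = 0; ΔZ = 29 − 30 = -1.
A is unchanged and Z drops by 1 — a proton has become a neutron (β⁺ emission or electron capture).

beta-plus decay or electron capture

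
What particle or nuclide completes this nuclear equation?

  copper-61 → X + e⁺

Ni-61

Conserve mass number: 61 = A + 0, so A = 61.
Conserve atomic number: 29 = Z + 1, so Z = 28.
Z = 28 is nickel, so the species is nickel-61.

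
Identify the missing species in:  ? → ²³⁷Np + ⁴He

Am-241

Conserve mass number: A = 237 + 4, so A = 241.
Conserve atomic number: Z = 93 + 2, so Z = 95.
Z = 95 is americium, so the species is ²⁴¹Am.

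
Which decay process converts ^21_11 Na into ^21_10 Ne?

ΔA = 21 − 21 = 0; ΔZ = 10 − 11 = -1.
A is unchanged and Z drops by 1 — a proton has become a neutron (β⁺ emission or electron capture).

beta-plus decay or electron capture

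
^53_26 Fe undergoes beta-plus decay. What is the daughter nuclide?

Mn-53

Beta-plus decay: mass number changes by +0, atomic number by -1.
A: 53 = 53; Z: 26 − 1 = 25.
Z = 25 is manganese, so the daughter is ^53_25 Mn.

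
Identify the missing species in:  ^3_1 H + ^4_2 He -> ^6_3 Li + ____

neutron

Conserve mass number: 3 + 4 = 6 + A, so A = 1.
Conserve atomic number: 1 + 2 = 3 + Z, so Z = 0.
A = 1 and Z = 0 is ^1_0 n — a neutron.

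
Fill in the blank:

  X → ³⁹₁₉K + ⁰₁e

Conserve mass number: A = 39 + 0, so A = 39.
Conserve atomic number: Z = 19 + 1, so Z = 20.
Z = 20 is calcium, so the species is ³⁹₂₀Ca.

Ca-39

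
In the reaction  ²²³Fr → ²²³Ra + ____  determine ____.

Conserve mass number: 223 = 223 + A, so A = 0.
Conserve atomic number: 87 = 88 + Z, so Z = -1.
A = 0 and Z = -1 is e⁻ — a beta-minus particle.

beta-minus particle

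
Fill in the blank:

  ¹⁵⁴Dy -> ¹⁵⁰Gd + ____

alpha particle

Conserve mass number: 154 = 150 + A, so A = 4.
Conserve atomic number: 66 = 64 + Z, so Z = 2.
A = 4 and Z = 2 is ⁴He — an alpha particle.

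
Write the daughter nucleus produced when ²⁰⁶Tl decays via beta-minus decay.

Pb-206

Beta-minus decay: mass number changes by +0, atomic number by +1.
A: 206 = 206; Z: 81 + 1 = 82.
Z = 82 is lead, so the daughter is ²⁰⁶Pb.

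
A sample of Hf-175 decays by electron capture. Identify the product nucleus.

Lu-175

Electron capture: mass number changes by +0, atomic number by -1.
A: 175 = 175; Z: 72 − 1 = 71.
Z = 71 is lutetium, so the daughter is Lu-175.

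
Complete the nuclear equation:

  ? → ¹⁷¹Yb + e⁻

Tm-171

Conserve mass number: A = 171 + 0, so A = 171.
Conserve atomic number: Z = 70 − 1, so Z = 69.
Z = 69 is thulium, so the species is ¹⁷¹Tm.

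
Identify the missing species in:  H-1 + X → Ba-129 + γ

Cs-128

Conserve mass number: 1 + A = 129 + 0, so A = 128.
Conserve atomic number: 1 + Z = 56 + 0, so Z = 55.
Z = 55 is caesium, so the species is Cs-128.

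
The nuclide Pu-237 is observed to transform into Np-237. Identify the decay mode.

beta-plus decay or electron capture

ΔA = 237 − 237 = 0; ΔZ = 93 − 94 = -1.
A is unchanged and Z drops by 1 — a proton has become a neutron (β⁺ emission or electron capture).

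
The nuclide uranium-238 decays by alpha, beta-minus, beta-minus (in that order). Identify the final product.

Start: (A, Z) = (238, 92).
After α: (234, 90).
After β⁻: (234, 91).
After β⁻: (234, 92).
Z = 92 is uranium.

U-234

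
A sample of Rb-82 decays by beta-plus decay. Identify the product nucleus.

Kr-82

Beta-plus decay: mass number changes by +0, atomic number by -1.
A: 82 = 82; Z: 37 − 1 = 36.
Z = 36 is krypton, so the daughter is Kr-82.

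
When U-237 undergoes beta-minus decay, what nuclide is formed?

Beta-minus decay: mass number changes by +0, atomic number by +1.
A: 237 = 237; Z: 92 + 1 = 93.
Z = 93 is neptunium, so the daughter is Np-237.

Np-237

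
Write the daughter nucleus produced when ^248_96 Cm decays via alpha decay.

Alpha decay: mass number changes by -4, atomic number by -2.
A: 248 − 4 = 244; Z: 96 − 2 = 94.
Z = 94 is plutonium, so the daughter is ^244_94 Pu.

Pu-244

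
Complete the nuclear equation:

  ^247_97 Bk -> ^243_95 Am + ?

Conserve mass number: 247 = 243 + A, so A = 4.
Conserve atomic number: 97 = 95 + Z, so Z = 2.
A = 4 and Z = 2 is ^4_2 He — an alpha particle.

alpha particle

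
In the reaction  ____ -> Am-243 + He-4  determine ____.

Bk-247

Conserve mass number: A = 243 + 4, so A = 247.
Conserve atomic number: Z = 95 + 2, so Z = 97.
Z = 97 is berkelium, so the species is Bk-247.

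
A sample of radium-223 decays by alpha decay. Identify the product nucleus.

Rn-219

Alpha decay: mass number changes by -4, atomic number by -2.
A: 223 − 4 = 219; Z: 88 − 2 = 86.
Z = 86 is radon, so the daughter is radon-219.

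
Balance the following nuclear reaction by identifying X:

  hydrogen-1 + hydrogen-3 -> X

He-4

Conserve mass number: 1 + 3 = A, so A = 4.
Conserve atomic number: 1 + 1 = Z, so Z = 2.
A = 4 and Z = 2 is helium-4 — an alpha particle.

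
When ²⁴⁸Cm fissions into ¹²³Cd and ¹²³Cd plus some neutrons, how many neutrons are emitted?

2

Conserve mass number: 248 = 123 + 123 + k, so k = 248 − 246 = 2.
Check atomic number: 96 = 48 + 48 + 0 = 96. ✓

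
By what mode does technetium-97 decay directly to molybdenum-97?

beta-plus decay or electron capture

ΔA = 97 − 97 = 0; ΔZ = 42 − 43 = -1.
A is unchanged and Z drops by 1 — a proton has become a neutron (β⁺ emission or electron capture).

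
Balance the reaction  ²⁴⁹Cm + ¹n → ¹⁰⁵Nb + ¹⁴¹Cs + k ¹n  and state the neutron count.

Conserve mass number: 250 = 105 + 141 + k, so k = 250 − 246 = 4.
Check atomic number: 96 = 41 + 55 + 0 = 96. ✓

4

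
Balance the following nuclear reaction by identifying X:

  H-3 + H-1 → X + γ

Conserve mass number: 3 + 1 = A + 0, so A = 4.
Conserve atomic number: 1 + 1 = Z + 0, so Z = 2.
A = 4 and Z = 2 is He-4 — an alpha particle.

He-4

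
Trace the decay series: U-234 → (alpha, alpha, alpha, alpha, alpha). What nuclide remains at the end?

Pb-214

Start: (A, Z) = (234, 92).
After α: (230, 90).
After α: (226, 88).
After α: (222, 86).
After α: (218, 84).
After α: (214, 82).
Z = 82 is lead.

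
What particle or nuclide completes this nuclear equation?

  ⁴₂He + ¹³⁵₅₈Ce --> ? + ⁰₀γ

Conserve mass number: 4 + 135 = A + 0, so A = 139.
Conserve atomic number: 2 + 58 = Z + 0, so Z = 60.
Z = 60 is neodymium, so the species is ¹³⁹₆₀Nd.

Nd-139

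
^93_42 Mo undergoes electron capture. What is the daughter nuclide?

Electron capture: mass number changes by +0, atomic number by -1.
A: 93 = 93; Z: 42 − 1 = 41.
Z = 41 is niobium, so the daughter is ^93_41 Nb.

Nb-93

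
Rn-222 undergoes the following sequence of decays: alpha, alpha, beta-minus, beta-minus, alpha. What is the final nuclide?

Start: (A, Z) = (222, 86).
After α: (218, 84).
After α: (214, 82).
After β⁻: (214, 83).
After β⁻: (214, 84).
After α: (210, 82).
Z = 82 is lead.

Pb-210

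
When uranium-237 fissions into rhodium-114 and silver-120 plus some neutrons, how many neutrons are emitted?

Conserve mass number: 237 = 114 + 120 + k, so k = 237 − 234 = 3.
Check atomic number: 92 = 45 + 47 + 0 = 92. ✓

3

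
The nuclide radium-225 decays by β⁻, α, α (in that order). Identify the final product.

Start: (A, Z) = (225, 88).
After β⁻: (225, 89).
After α: (221, 87).
After α: (217, 85).
Z = 85 is astatine.

At-217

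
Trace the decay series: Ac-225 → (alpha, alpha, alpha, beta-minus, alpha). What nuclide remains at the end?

Pb-209

Start: (A, Z) = (225, 89).
After α: (221, 87).
After α: (217, 85).
After α: (213, 83).
After β⁻: (213, 84).
After α: (209, 82).
Z = 82 is lead.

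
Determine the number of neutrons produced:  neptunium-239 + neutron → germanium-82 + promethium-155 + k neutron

3

Conserve mass number: 240 = 82 + 155 + k, so k = 240 − 237 = 3.
Check atomic number: 93 = 32 + 61 + 0 = 93. ✓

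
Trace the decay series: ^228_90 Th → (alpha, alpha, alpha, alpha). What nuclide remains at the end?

Pb-212

Start: (A, Z) = (228, 90).
After α: (224, 88).
After α: (220, 86).
After α: (216, 84).
After α: (212, 82).
Z = 82 is lead.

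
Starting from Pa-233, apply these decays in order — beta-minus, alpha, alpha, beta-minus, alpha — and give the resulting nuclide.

Start: (A, Z) = (233, 91).
After β⁻: (233, 92).
After α: (229, 90).
After α: (225, 88).
After β⁻: (225, 89).
After α: (221, 87).
Z = 87 is francium.

Fr-221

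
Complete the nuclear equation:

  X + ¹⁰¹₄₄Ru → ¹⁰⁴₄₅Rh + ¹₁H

Conserve mass number: A + 101 = 104 + 1, so A = 4.
Conserve atomic number: Z + 44 = 45 + 1, so Z = 2.
A = 4 and Z = 2 is ⁴₂He — an alpha particle.

alpha particle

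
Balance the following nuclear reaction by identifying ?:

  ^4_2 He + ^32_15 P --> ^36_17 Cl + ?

gamma ray

Conserve mass number: 4 + 32 = 36 + A, so A = 0.
Conserve atomic number: 2 + 15 = 17 + Z, so Z = 0.
A = 0 and Z = 0 is ^0_0 γ — a gamma ray.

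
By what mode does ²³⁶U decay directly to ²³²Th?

alpha decay

ΔA = 232 − 236 = -4; ΔZ = 90 − 92 = -2.
A drops by 4 and Z drops by 2 — the signature of alpha emission.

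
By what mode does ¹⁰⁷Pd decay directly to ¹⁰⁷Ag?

ΔA = 107 − 107 = 0; ΔZ = 47 − 46 = +1.
A is unchanged and Z rises by 1 — a neutron has become a proton (β⁻ decay).

beta-minus decay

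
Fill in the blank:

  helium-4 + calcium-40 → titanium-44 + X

gamma ray

Conserve mass number: 4 + 40 = 44 + A, so A = 0.
Conserve atomic number: 2 + 20 = 22 + Z, so Z = 0.
A = 0 and Z = 0 is γ — a gamma ray.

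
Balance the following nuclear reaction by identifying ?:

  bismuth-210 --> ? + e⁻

Po-210

Conserve mass number: 210 = A + 0, so A = 210.
Conserve atomic number: 83 = Z − 1, so Z = 84.
Z = 84 is polonium, so the species is polonium-210.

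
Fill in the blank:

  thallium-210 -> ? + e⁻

Conserve mass number: 210 = A + 0, so A = 210.
Conserve atomic number: 81 = Z − 1, so Z = 82.
Z = 82 is lead, so the species is lead-210.

Pb-210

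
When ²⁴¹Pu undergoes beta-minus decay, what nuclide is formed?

Beta-minus decay: mass number changes by +0, atomic number by +1.
A: 241 = 241; Z: 94 + 1 = 95.
Z = 95 is americium, so the daughter is ²⁴¹Am.

Am-241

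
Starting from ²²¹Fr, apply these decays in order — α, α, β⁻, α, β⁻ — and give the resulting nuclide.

Bi-209

Start: (A, Z) = (221, 87).
After α: (217, 85).
After α: (213, 83).
After β⁻: (213, 84).
After α: (209, 82).
After β⁻: (209, 83).
Z = 83 is bismuth.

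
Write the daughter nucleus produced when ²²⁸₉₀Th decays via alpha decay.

Ra-224

Alpha decay: mass number changes by -4, atomic number by -2.
A: 228 − 4 = 224; Z: 90 − 2 = 88.
Z = 88 is radium, so the daughter is ²²⁴₈₈Ra.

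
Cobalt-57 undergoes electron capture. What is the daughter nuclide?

Electron capture: mass number changes by +0, atomic number by -1.
A: 57 = 57; Z: 27 − 1 = 26.
Z = 26 is iron, so the daughter is iron-57.

Fe-57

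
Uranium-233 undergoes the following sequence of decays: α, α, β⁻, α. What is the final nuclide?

Fr-221

Start: (A, Z) = (233, 92).
After α: (229, 90).
After α: (225, 88).
After β⁻: (225, 89).
After α: (221, 87).
Z = 87 is francium.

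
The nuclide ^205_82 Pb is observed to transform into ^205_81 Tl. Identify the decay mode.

beta-plus decay or electron capture

ΔA = 205 − 205 = 0; ΔZ = 81 − 82 = -1.
A is unchanged and Z drops by 1 — a proton has become a neutron (β⁺ emission or electron capture).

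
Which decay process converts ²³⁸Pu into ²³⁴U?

ΔA = 234 − 238 = -4; ΔZ = 92 − 94 = -2.
A drops by 4 and Z drops by 2 — the signature of alpha emission.

alpha decay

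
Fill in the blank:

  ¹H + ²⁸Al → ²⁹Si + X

Conserve mass number: 1 + 28 = 29 + A, so A = 0.
Conserve atomic number: 1 + 13 = 14 + Z, so Z = 0.
A = 0 and Z = 0 is γ — a gamma ray.

gamma ray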